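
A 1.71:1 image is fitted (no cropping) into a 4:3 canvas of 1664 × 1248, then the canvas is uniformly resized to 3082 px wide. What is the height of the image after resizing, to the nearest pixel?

In the 1664×1248 frame the image fills the width: height = 1664 / 1.710 ≈ 973.10 px.
Resizing to 3082 px wide multiplies everything by 1.8522: 973.10 → 1802.34 px.

1802 px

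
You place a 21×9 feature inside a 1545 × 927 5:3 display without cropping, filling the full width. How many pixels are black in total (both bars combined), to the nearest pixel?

409204 pixels

The feature is 1545 × 9/21 ≈ 662.1429 px tall.
Leftover height: 927 − 662.1429 = 264.8571 px.
Across the 1545-px span: 264.8571 × 1545 ≈ 409204 px.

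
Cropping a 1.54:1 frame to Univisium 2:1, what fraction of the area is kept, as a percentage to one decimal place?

The width stays; only height is cut (since Univisium 2:1 is wider than 1.54:1).
Fraction kept = (1.540)/(2.000) ≈ 77.00%.

77.0%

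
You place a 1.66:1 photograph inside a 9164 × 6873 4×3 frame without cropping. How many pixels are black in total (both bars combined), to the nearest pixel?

12394476 pixels

1.66:1 (1.660) > 4×3 (1.333), so the photograph fills the width.
That makes the image 5520.4819 px tall (9164 / 1.660).
Leftover height: 6873 − 5520.4819 = 1352.5181 px.
That's 1352.5181 × 9164 ≈ 12394476 black pixels.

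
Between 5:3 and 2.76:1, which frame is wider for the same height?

2.76:1

5:3 = 1.667 and 2.76; 2.76 > 1.667.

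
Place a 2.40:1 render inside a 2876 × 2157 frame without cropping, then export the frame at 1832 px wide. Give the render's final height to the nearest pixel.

763 px

In the 2876×2157 frame the render fills the width: height = 2876 / 2.400 ≈ 1198.33 px.
Scaling 2876 → 1832 is ×0.6370, so the height becomes 1198.33 × 0.6370 ≈ 763.33 px.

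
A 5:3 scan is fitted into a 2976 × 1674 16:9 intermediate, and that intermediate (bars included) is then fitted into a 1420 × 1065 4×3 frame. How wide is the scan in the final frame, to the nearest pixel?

1331 px

5:3 in 2976×1674: fills the height, so the scan is 2790.00 × 1674.00.
Second fit — the 16:9 canvas into 1420×1065 spans the width: 1420.00 × 798.75 (×0.4772 from 2976×1674).
Applying the same ×0.4772: 2790.00 → 1331.25.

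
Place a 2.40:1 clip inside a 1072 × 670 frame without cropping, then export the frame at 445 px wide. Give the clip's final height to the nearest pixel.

185 px

In the 1072×670 frame the clip fills the width: height = 1072 / 2.400 ≈ 446.67 px.
Resizing to 445 px wide multiplies everything by 0.4151: 446.67 → 185.42 px.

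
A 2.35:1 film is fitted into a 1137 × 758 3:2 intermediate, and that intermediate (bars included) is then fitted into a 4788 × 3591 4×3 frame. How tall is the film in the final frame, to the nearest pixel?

2037 px

Inside the 1137×758 canvas the film is width-limited at 1137.00 × 483.83.
3:2 in 4788×3591: fills the width, so the intermediate becomes 4788.00 × 3192.00 — a scale of ×4.2111.
So the film's height is 483.83 × 4.2111 ≈ 2037.45.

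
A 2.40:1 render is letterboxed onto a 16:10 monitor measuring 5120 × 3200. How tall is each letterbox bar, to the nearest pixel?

Since 2.400 > 1.600, the render is width-limited.
That makes the image 2133.33 px tall (5120 / 2.400).
Black = 3200 − 2133.33 = 1066.67 px, or 533.33 per bar.

533 px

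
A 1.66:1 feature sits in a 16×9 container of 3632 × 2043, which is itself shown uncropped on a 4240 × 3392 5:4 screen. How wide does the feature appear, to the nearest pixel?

First fit — 1.66:1 into 3632×2043 spans the height: 3391.38 × 2043.00.
The 16×9 canvas is width-limited in 4240×3392, giving 4240.00 × 2385.00; scale factor 1.1674.
The feature scales with it: width 3391.38 × 1.1674 ≈ 3959.10.

3959 px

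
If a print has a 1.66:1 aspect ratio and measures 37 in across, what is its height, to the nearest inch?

22 in

Height = 37 / 1.660 = 22.29.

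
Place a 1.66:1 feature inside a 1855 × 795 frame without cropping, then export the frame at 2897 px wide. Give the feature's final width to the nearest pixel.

2061 px

At 1855×795 the feature is height-limited, so width = 795 × 1.660 ≈ 1319.70 px.
Resizing to 2897 px wide multiplies everything by 1.5617: 1319.70 → 2061.01 px.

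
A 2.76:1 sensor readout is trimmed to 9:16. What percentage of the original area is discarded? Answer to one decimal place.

9:16 is narrower than 2.76:1, so the crop keeps the full height and trims the width.
Area ratio = (0.562)/(2.760) = 20.38%; the remaining 79.62% is cropped out.

79.6%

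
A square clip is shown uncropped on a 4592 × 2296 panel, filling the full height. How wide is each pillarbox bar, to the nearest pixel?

Content width = 2296 × 1/1 ≈ 2296.00 px.
4592 − 2296.00 = 2296.00 px of bars (1148.00 each).

1148 px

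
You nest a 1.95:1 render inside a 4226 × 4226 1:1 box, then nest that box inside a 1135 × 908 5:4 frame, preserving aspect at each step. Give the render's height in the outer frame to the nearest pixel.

466 px

Inside the 4226×4226 canvas the render is width-limited at 4226.00 × 2167.18.
The 1:1 canvas is height-limited in 1135×908, giving 908.00 × 908.00; scale factor 0.2149.
So the render's height is 2167.18 × 0.2149 ≈ 465.64.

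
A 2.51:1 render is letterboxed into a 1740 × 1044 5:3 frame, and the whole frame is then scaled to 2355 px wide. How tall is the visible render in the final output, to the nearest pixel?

938 px

In the 1740×1044 frame the render fills the width: height = 1740 / 2.510 ≈ 693.23 px.
Scaling 1740 → 2355 is ×1.3534, so the height becomes 693.23 × 1.3534 ≈ 938.25 px.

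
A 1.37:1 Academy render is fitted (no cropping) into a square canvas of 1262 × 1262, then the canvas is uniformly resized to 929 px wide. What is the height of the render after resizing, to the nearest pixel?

678 px

At 1262×1262 the render is width-limited, so height = 1262 / 1.370 ≈ 921.17 px.
Scaling 1262 → 929 is ×0.7361, so the height becomes 921.17 × 0.7361 ≈ 678.10 px.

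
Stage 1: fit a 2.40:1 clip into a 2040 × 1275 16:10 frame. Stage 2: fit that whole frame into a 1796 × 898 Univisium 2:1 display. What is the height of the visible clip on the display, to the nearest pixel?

First fit — 2.40:1 into 2040×1275 spans the width: 2040.00 × 850.00.
16:10 in 1796×898: fills the height, so the intermediate becomes 1436.80 × 898.00 — a scale of ×0.7043.
So the clip's height is 850.00 × 0.7043 ≈ 598.67.

599 px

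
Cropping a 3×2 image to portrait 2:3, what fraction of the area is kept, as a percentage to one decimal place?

44.4%

Going from 3×2 to portrait 2:3 means cutting width while keeping height.
Fraction kept = (0.667)/(1.500) ≈ 44.44%.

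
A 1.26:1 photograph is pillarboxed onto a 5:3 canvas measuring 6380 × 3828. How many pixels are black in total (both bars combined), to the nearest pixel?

5959124 pixels

Since 1.260 < 1.667, the photograph is height-limited.
Content width = 3828 × 1.260 ≈ 4823.2800 px.
Leftover width: 6380 − 4823.2800 = 1556.7200 px.
Across the 3828-px span: 1556.7200 × 3828 ≈ 5959124 px.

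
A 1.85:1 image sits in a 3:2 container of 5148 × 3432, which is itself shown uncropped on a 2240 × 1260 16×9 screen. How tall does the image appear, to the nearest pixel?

1022 px

First fit — 1.85:1 into 5148×3432 spans the width: 5148.00 × 2782.70.
Second fit — the 3:2 canvas into 2240×1260 spans the height: 1890.00 × 1260.00 (×0.3671 from 5148×3432).
So the image's height is 2782.70 × 0.3671 ≈ 1021.62.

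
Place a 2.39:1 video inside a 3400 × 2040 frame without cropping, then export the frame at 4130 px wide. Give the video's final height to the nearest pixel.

1728 px

Fitted into 3400×2040, the video spans the width; its height is 3400 / 2.390 ≈ 1422.59 px.
The frame scales by 4130/3400 = 1.2147; 1422.59 × 1.2147 ≈ 1728.03 px.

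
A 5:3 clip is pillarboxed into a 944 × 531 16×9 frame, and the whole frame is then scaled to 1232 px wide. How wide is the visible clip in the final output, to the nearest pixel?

At 944×531 the clip is height-limited, so width = 531 × 5/3 ≈ 885.00 px.
Resizing to 1232 px wide multiplies everything by 1.3051: 885.00 → 1155.00 px.

1155 px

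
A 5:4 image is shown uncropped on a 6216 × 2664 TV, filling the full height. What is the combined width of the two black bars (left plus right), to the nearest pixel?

2886 px

Content width = 2664 × 5/4 ≈ 3330.00 px.
Black = 6216 − 3330.00 = 2886.00 px.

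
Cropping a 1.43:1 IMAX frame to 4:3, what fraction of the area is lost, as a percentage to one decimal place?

6.8%

4:3 is narrower than 1.43:1 IMAX, so the crop keeps the full height and trims the width.
Area ratio = (1.333)/(1.430) = 93.24%; the remaining 6.76% is cropped out.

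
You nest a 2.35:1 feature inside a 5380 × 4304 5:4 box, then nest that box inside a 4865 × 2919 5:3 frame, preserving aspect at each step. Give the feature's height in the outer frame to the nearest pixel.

1553 px

First fit — 2.35:1 into 5380×4304 spans the width: 5380.00 × 2289.36.
Second fit — the 5:4 canvas into 4865×2919 spans the height: 3648.75 × 2919.00 (×0.6782 from 5380×4304).
Applying the same ×0.6782: 2289.36 → 1552.66.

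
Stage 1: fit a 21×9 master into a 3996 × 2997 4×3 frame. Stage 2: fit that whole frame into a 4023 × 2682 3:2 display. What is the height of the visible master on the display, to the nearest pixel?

1533 px

21×9 in 3996×2997: fills the width, so the master is 3996.00 × 1712.57.
The 4×3 canvas is height-limited in 4023×2682, giving 3576.00 × 2682.00; scale factor 0.8949.
The master scales with it: height 1712.57 × 0.8949 ≈ 1532.57.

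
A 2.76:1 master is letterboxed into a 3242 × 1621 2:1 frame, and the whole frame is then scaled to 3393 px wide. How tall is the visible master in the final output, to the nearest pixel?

1229 px

At 3242×1621 the master is width-limited, so height = 3242 / 2.760 ≈ 1174.64 px.
The frame scales by 3393/3242 = 1.0466; 1174.64 × 1.0466 ≈ 1229.35 px.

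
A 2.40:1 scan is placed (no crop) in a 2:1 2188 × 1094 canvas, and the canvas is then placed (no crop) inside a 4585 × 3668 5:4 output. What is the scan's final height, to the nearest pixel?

1910 px

Inside the 2188×1094 canvas the scan is width-limited at 2188.00 × 911.67.
The 2:1 canvas is width-limited in 4585×3668, giving 4585.00 × 2292.50; scale factor 2.0955.
So the scan's height is 911.67 × 2.0955 ≈ 1910.42.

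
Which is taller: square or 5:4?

square = 1 and 5:4 = 1.25; 1.25 > 1. The smaller width-to-height ratio is the taller frame.

square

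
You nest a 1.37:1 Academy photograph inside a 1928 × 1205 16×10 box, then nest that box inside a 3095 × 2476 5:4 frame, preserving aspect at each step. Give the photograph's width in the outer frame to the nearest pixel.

2650 px

Inside the 1928×1205 canvas the photograph is height-limited at 1650.85 × 1205.00.
The 16×10 canvas is width-limited in 3095×2476, giving 3095.00 × 1934.38; scale factor 1.6053.
Applying the same ×1.6053: 1650.85 → 2650.09.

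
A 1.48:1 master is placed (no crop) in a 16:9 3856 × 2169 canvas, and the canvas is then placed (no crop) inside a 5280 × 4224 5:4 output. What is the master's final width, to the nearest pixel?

4396 px

Inside the 3856×2169 canvas the master is height-limited at 3210.12 × 2169.00.
The 16:9 canvas is width-limited in 5280×4224, giving 5280.00 × 2970.00; scale factor 1.3693.
Applying the same ×1.3693: 3210.12 → 4395.60.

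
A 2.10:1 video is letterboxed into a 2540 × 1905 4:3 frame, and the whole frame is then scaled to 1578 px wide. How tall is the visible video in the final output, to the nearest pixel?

751 px

At 2540×1905 the video is width-limited, so height = 2540 / 2.100 ≈ 1209.52 px.
Scaling 2540 → 1578 is ×0.6213, so the height becomes 1209.52 × 0.6213 ≈ 751.43 px.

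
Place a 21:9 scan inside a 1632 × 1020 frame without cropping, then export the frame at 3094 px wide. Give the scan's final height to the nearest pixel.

1326 px

At 1632×1020 the scan is width-limited, so height = 1632 × 9/21 ≈ 699.43 px.
Resizing to 3094 px wide multiplies everything by 1.8958: 699.43 → 1326.00 px.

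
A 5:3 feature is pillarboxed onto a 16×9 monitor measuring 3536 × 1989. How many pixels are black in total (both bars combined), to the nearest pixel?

Since 1.667 < 1.778, the feature is height-limited.
Content width = 1989 × 5/3 ≈ 3315.0000 px.
Leftover width: 3536 − 3315.0000 = 221.0000 px.
Across the 1989-px span: 221.0000 × 1989 ≈ 439569 px.

439569 pixels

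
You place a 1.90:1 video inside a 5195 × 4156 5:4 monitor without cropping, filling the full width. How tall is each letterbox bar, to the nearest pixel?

The video is 5195 / 1.900 ≈ 2734.21 px tall.
4156 − 2734.21 = 1421.79 px of bars (710.89 each).

711 px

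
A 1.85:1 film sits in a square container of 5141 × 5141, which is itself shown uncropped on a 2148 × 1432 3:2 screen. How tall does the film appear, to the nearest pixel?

1.85:1 in 5141×5141: fills the width, so the film is 5141.00 × 2778.92.
Second fit — the square canvas into 2148×1432 spans the height: 1432.00 × 1432.00 (×0.2785 from 5141×5141).
So the film's height is 2778.92 × 0.2785 ≈ 774.05.

774 px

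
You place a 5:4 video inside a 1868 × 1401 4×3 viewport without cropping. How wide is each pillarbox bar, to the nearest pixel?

58 px

5:4 is narrower than 4×3, so it spans the full height.
The video is 1401 × 5/4 ≈ 1751.25 px wide.
Leftover width: 1868 − 1751.25 = 116.75 px → 58.38 each side.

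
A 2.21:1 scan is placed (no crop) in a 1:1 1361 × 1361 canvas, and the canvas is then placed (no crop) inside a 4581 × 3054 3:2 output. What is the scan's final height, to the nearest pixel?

1382 px

2.21:1 in 1361×1361: fills the width, so the scan is 1361.00 × 615.84.
Second fit — the 1:1 canvas into 4581×3054 spans the height: 3054.00 × 3054.00 (×2.2439 from 1361×1361).
The scan scales with it: height 615.84 × 2.2439 ≈ 1381.90.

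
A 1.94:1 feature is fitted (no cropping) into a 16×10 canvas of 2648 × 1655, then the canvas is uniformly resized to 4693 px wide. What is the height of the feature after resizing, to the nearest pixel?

2419 px

Fitted into 2648×1655, the feature spans the width; its height is 2648 / 1.940 ≈ 1364.95 px.
Scaling 2648 → 4693 is ×1.7723, so the height becomes 1364.95 × 1.7723 ≈ 2419.07 px.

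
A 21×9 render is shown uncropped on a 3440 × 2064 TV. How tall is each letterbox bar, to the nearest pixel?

295 px

21×9 (2.333) > 5:3 (1.667), so the render fills the width.
That makes the image 1474.29 px tall (3440 × 9/21).
Leftover height: 2064 − 1474.29 = 589.71 px → 294.86 each side.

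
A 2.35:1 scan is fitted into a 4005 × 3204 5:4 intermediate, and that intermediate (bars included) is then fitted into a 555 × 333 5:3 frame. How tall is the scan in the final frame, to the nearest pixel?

177 px

2.35:1 in 4005×3204: fills the width, so the scan is 4005.00 × 1704.26.
Second fit — the 5:4 canvas into 555×333 spans the height: 416.25 × 333.00 (×0.1039 from 4005×3204).
Applying the same ×0.1039: 1704.26 → 177.13.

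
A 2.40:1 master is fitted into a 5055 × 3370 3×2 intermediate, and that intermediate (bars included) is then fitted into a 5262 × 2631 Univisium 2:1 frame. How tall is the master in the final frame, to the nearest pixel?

Inside the 5055×3370 canvas the master is width-limited at 5055.00 × 2106.25.
The 3×2 canvas is height-limited in 5262×2631, giving 3946.50 × 2631.00; scale factor 0.7807.
Applying the same ×0.7807: 2106.25 → 1644.38.

1644 px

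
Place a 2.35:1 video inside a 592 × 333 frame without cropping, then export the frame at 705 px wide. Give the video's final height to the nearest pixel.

300 px

In the 592×333 frame the video fills the width: height = 592 / 2.350 ≈ 251.91 px.
The frame scales by 705/592 = 1.1909; 251.91 × 1.1909 ≈ 300.00 px.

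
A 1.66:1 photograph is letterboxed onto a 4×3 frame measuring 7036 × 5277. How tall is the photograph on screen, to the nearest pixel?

Since 1.660 > 1.333, the photograph is width-limited.
That makes the image 4238.55 px tall (7036 / 1.660).

4239 px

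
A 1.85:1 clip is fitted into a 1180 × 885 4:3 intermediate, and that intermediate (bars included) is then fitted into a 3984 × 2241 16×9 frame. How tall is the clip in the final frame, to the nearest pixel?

1615 px

Inside the 1180×885 canvas the clip is width-limited at 1180.00 × 637.84.
Second fit — the 4:3 canvas into 3984×2241 spans the height: 2988.00 × 2241.00 (×2.5322 from 1180×885).
Applying the same ×2.5322: 637.84 → 1615.14.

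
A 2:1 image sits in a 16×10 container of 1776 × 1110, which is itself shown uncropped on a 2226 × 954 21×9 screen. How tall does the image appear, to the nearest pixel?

763 px

2:1 in 1776×1110: fills the width, so the image is 1776.00 × 888.00.
The 16×10 canvas is height-limited in 2226×954, giving 1526.40 × 954.00; scale factor 0.8595.
So the image's height is 888.00 × 0.8595 ≈ 763.20.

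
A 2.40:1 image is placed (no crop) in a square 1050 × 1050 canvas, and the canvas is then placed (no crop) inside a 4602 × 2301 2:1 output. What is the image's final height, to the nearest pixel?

959 px

2.40:1 in 1050×1050: fills the width, so the image is 1050.00 × 437.50.
The square canvas is height-limited in 4602×2301, giving 2301.00 × 2301.00; scale factor 2.1914.
The image scales with it: height 437.50 × 2.1914 ≈ 958.75.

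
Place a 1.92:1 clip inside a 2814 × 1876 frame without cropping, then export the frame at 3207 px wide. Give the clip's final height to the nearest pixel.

In the 2814×1876 frame the clip fills the width: height = 2814 / 1.920 ≈ 1465.62 px.
Scaling 2814 → 3207 is ×1.1397, so the height becomes 1465.62 × 1.1397 ≈ 1670.31 px.

1670 px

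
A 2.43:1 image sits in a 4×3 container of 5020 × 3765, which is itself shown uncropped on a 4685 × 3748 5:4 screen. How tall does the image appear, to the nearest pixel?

1928 px

First fit — 2.43:1 into 5020×3765 spans the width: 5020.00 × 2065.84.
4×3 in 4685×3748: fills the width, so the intermediate becomes 4685.00 × 3513.75 — a scale of ×0.9333.
The image scales with it: height 2065.84 × 0.9333 ≈ 1927.98.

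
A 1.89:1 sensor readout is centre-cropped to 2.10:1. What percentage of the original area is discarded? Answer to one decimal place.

The width stays; only height is cut (since 2.10:1 is wider than 1.89:1).
Area ratio = (1.890)/(2.100) = 90.00%; the remaining 10.00% is cropped out.

10.0%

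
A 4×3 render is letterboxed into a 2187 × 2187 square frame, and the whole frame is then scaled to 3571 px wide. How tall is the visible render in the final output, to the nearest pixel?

2678 px

In the 2187×2187 frame the render fills the width: height = 2187 × 3/4 ≈ 1640.25 px.
The frame scales by 3571/2187 = 1.6328; 1640.25 × 1.6328 ≈ 2678.25 px.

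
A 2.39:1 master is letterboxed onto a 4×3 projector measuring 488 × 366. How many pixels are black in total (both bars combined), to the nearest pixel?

2.39:1 is wider than 4×3, so it spans the full width.
The master is 488 / 2.390 ≈ 204.1841 px tall.
Leftover height: 366 − 204.1841 = 161.8159 px.
That's 161.8159 × 488 ≈ 78966 black pixels.

78966 pixels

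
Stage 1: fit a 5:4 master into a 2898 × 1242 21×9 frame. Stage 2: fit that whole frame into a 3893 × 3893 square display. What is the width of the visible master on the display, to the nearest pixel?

2086 px

Inside the 2898×1242 canvas the master is height-limited at 1552.50 × 1242.00.
21×9 in 3893×3893: fills the width, so the intermediate becomes 3893.00 × 1668.43 — a scale of ×1.3433.
So the master's width is 1552.50 × 1.3433 ≈ 2085.54.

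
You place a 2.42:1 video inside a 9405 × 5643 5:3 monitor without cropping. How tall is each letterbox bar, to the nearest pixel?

2.42:1 is wider than 5:3, so it spans the full width.
That makes the image 3886.36 px tall (9405 / 2.420).
5643 − 3886.36 = 1756.64 px of bars (878.32 each).

878 px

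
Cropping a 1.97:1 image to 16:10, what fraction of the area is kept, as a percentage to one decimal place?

The height stays; only width is cut (since 16:10 is narrower than 1.97:1).
Fraction kept = (1.600)/(1.970) ≈ 81.22%.

81.2%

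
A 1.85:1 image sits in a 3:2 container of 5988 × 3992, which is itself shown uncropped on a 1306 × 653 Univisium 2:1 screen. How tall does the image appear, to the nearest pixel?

First fit — 1.85:1 into 5988×3992 spans the width: 5988.00 × 3236.76.
The 3:2 canvas is height-limited in 1306×653, giving 979.50 × 653.00; scale factor 0.1636.
So the image's height is 3236.76 × 0.1636 ≈ 529.46.

529 px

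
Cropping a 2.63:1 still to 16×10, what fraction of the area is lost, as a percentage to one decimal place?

39.2%

16×10 is narrower than 2.63:1, so the crop keeps the full height and trims the width.
(1.600)/(2.630) ≈ 0.608 of the area survives, leaving 39.16% discarded.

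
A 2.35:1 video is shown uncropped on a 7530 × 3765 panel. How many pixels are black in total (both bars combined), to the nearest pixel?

4222407 pixels

2.35:1 (2.350) > 2:1 (2.000), so the video fills the width.
The video is 7530 / 2.350 ≈ 3204.2553 px tall.
Black = 3765 − 3204.2553 = 560.7447 px.
Bar area = 560.7447 × 7530 ≈ 4222407 px.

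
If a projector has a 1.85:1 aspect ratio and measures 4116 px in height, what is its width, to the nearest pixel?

7615 px

Width = 4116 × 1.850 = 7614.60.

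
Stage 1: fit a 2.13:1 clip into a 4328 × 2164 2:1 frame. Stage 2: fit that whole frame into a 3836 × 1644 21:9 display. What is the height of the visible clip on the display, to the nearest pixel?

1544 px

2.13:1 in 4328×2164: fills the width, so the clip is 4328.00 × 2031.92.
The 2:1 canvas is height-limited in 3836×1644, giving 3288.00 × 1644.00; scale factor 0.7597.
Applying the same ×0.7597: 2031.92 → 1543.66.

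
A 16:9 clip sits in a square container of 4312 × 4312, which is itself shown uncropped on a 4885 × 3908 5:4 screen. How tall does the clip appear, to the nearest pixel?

First fit — 16:9 into 4312×4312 spans the width: 4312.00 × 2425.50.
The square canvas is height-limited in 4885×3908, giving 3908.00 × 3908.00; scale factor 0.9063.
The clip scales with it: height 2425.50 × 0.9063 ≈ 2198.25.

2198 px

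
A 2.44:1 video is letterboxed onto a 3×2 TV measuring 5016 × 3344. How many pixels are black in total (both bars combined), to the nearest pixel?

2.44:1 is wider than 3×2, so it spans the full width.
Content height = 5016 / 2.440 ≈ 2055.7377 px.
Black = 3344 − 2055.7377 = 1288.2623 px.
Across the 5016-px span: 1288.2623 × 5016 ≈ 6461924 px.

6461924 pixels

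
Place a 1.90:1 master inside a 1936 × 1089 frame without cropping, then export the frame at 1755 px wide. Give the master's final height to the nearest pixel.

At 1936×1089 the master is width-limited, so height = 1936 / 1.900 ≈ 1018.95 px.
Resizing to 1755 px wide multiplies everything by 0.9065: 1018.95 → 923.68 px.

924 px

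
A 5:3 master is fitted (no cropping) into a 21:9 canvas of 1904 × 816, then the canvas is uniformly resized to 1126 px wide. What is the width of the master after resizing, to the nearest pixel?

804 px

In the 1904×816 frame the master fills the height: width = 816 × 5/3 ≈ 1360.00 px.
Scaling 1904 → 1126 is ×0.5914, so the width becomes 1360.00 × 0.5914 ≈ 804.29 px.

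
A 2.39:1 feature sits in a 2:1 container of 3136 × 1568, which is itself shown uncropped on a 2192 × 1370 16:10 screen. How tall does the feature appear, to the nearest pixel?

917 px

2.39:1 in 3136×1568: fills the width, so the feature is 3136.00 × 1312.13.
2:1 in 2192×1370: fills the width, so the intermediate becomes 2192.00 × 1096.00 — a scale of ×0.6990.
The feature scales with it: height 1312.13 × 0.6990 ≈ 917.15.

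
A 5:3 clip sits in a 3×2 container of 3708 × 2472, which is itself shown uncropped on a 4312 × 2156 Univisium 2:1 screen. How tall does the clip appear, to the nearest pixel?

First fit — 5:3 into 3708×2472 spans the width: 3708.00 × 2224.80.
3×2 in 4312×2156: fills the height, so the intermediate becomes 3234.00 × 2156.00 — a scale of ×0.8722.
The clip scales with it: height 2224.80 × 0.8722 ≈ 1940.40.

1940 px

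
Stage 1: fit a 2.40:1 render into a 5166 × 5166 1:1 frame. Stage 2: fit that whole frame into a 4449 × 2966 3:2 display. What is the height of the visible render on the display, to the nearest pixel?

Inside the 5166×5166 canvas the render is width-limited at 5166.00 × 2152.50.
The 1:1 canvas is height-limited in 4449×2966, giving 2966.00 × 2966.00; scale factor 0.5741.
The render scales with it: height 2152.50 × 0.5741 ≈ 1235.83.

1236 px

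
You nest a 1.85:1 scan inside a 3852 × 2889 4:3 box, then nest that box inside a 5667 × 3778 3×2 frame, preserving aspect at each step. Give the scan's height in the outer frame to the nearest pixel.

Inside the 3852×2889 canvas the scan is width-limited at 3852.00 × 2082.16.
Second fit — the 4:3 canvas into 5667×3778 spans the height: 5037.33 × 3778.00 (×1.3077 from 3852×2889).
The scan scales with it: height 2082.16 × 1.3077 ≈ 2722.88.

2723 px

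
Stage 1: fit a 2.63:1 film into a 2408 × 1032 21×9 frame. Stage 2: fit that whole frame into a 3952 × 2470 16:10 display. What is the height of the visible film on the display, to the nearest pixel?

2.63:1 in 2408×1032: fills the width, so the film is 2408.00 × 915.59.
21×9 in 3952×2470: fills the width, so the intermediate becomes 3952.00 × 1693.71 — a scale of ×1.6412.
Applying the same ×1.6412: 915.59 → 1502.66.

1503 px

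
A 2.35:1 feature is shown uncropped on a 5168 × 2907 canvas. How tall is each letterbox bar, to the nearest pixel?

Since 2.350 > 1.778, the feature is width-limited.
The feature is 5168 / 2.350 ≈ 2199.15 px tall.
Black = 2907 − 2199.15 = 707.85 px, or 353.93 per bar.

354 px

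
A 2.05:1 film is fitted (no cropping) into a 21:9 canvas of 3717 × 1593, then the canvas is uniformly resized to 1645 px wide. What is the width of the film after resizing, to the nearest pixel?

1445 px

Fitted into 3717×1593, the film spans the height; its width is 1593 × 2.050 ≈ 3265.65 px.
Scaling 3717 → 1645 is ×0.4426, so the width becomes 3265.65 × 0.4426 ≈ 1445.25 px.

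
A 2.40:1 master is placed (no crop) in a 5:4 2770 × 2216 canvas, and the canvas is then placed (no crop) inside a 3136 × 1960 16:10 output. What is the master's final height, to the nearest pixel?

1021 px

2.40:1 in 2770×2216: fills the width, so the master is 2770.00 × 1154.17.
The 5:4 canvas is height-limited in 3136×1960, giving 2450.00 × 1960.00; scale factor 0.8845.
So the master's height is 1154.17 × 0.8845 ≈ 1020.83.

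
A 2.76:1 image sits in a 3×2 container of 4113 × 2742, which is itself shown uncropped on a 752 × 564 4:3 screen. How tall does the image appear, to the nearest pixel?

2.76:1 in 4113×2742: fills the width, so the image is 4113.00 × 1490.22.
The 3×2 canvas is width-limited in 752×564, giving 752.00 × 501.33; scale factor 0.1828.
The image scales with it: height 1490.22 × 0.1828 ≈ 272.46.

272 px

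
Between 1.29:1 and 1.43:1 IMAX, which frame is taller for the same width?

1.29 and 1.43; 1.43 > 1.29. The smaller width-to-height ratio is the taller frame.

1.29:1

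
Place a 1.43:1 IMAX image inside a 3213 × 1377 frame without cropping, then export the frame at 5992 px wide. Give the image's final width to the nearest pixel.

3672 px

Fitted into 3213×1377, the image spans the height; its width is 1377 × 1.430 ≈ 1969.11 px.
Scaling 3213 → 5992 is ×1.8649, so the width becomes 1969.11 × 1.8649 ≈ 3672.24 px.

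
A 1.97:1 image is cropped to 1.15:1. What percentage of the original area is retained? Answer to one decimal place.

58.4%

1.15:1 is narrower than 1.97:1, so the crop keeps the full height and trims the width.
(1.150)/(1.970) ≈ 0.584 of the area survives.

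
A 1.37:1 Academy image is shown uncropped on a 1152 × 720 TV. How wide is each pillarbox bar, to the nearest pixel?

1.37:1 Academy is narrower than 16×10, so it spans the full height.
The image is 720 × 1.370 ≈ 986.40 px wide.
1152 − 986.40 = 165.60 px of bars (82.80 each).

83 px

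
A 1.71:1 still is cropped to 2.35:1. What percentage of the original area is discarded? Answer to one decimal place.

The width stays; only height is cut (since 2.35:1 is wider than 1.71:1).
Area ratio = (1.710)/(2.350) = 72.77%; the remaining 27.23% is cropped out.

27.2%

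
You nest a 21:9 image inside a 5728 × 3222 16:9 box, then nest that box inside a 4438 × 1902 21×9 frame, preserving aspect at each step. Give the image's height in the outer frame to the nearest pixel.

21:9 in 5728×3222: fills the width, so the image is 5728.00 × 2454.86.
16:9 in 4438×1902: fills the height, so the intermediate becomes 3381.33 × 1902.00 — a scale of ×0.5903.
So the image's height is 2454.86 × 0.5903 ≈ 1449.14.

1449 px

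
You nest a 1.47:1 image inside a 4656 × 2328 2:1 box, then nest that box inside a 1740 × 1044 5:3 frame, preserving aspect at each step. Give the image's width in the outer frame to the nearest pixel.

1279 px

1.47:1 in 4656×2328: fills the height, so the image is 3422.16 × 2328.00.
The 2:1 canvas is width-limited in 1740×1044, giving 1740.00 × 870.00; scale factor 0.3737.
The image scales with it: width 3422.16 × 0.3737 ≈ 1278.90.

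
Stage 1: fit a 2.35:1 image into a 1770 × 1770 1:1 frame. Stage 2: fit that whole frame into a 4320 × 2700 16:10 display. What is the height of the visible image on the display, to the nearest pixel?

1149 px

Inside the 1770×1770 canvas the image is width-limited at 1770.00 × 753.19.
The 1:1 canvas is height-limited in 4320×2700, giving 2700.00 × 2700.00; scale factor 1.5254.
The image scales with it: height 753.19 × 1.5254 ≈ 1148.94.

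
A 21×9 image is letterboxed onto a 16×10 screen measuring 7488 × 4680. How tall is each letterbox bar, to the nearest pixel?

735 px

21×9 is wider than 16×10, so it spans the full width.
Content height = 7488 × 9/21 ≈ 3209.14 px.
Leftover height: 4680 − 3209.14 = 1470.86 px → 735.43 each side.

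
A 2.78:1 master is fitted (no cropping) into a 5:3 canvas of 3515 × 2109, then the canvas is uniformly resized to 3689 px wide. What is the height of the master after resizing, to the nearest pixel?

1327 px

In the 3515×2109 frame the master fills the width: height = 3515 / 2.780 ≈ 1264.39 px.
Scaling 3515 → 3689 is ×1.0495, so the height becomes 1264.39 × 1.0495 ≈ 1326.98 px.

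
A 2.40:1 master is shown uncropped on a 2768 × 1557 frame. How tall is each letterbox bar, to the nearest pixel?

2.40:1 (2.400) > 16:9 (1.778), so the master fills the width.
The master is 2768 / 2.400 ≈ 1153.33 px tall.
Leftover height: 1557 − 1153.33 = 403.67 px → 201.83 each side.

202 px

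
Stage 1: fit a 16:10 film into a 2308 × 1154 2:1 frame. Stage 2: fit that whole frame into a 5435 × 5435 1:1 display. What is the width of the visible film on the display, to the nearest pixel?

4348 px

First fit — 16:10 into 2308×1154 spans the height: 1846.40 × 1154.00.
The 2:1 canvas is width-limited in 5435×5435, giving 5435.00 × 2717.50; scale factor 2.3549.
The film scales with it: width 1846.40 × 2.3549 ≈ 4348.00.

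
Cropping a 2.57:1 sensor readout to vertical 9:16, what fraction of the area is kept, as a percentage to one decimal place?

21.9%

vertical 9:16 is narrower than 2.57:1, so the crop keeps the full height and trims the width.
Area ratio = (0.562)/(2.570) = 21.89% retained.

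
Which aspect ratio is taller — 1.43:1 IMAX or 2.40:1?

1.43:1 IMAX

1.43 and 2.4; 2.4 > 1.43. The smaller width-to-height ratio is the taller frame.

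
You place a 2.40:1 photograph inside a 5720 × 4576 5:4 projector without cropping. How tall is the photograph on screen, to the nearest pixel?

2383 px

2.40:1 is wider than 5:4, so it spans the full width.
That makes the image 2383.33 px tall (5720 / 2.400).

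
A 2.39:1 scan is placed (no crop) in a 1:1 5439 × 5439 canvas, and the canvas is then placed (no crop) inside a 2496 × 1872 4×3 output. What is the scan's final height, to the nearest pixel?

2.39:1 in 5439×5439: fills the width, so the scan is 5439.00 × 2275.73.
Second fit — the 1:1 canvas into 2496×1872 spans the height: 1872.00 × 1872.00 (×0.3442 from 5439×5439).
Applying the same ×0.3442: 2275.73 → 783.26.

783 px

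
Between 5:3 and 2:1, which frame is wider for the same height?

2:1

5:3 = 1.667 and 2; 2 > 1.667.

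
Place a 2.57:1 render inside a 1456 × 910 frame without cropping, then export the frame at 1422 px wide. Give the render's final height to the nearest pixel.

Fitted into 1456×910, the render spans the width; its height is 1456 / 2.570 ≈ 566.54 px.
Resizing to 1422 px wide multiplies everything by 0.9766: 566.54 → 553.31 px.

553 px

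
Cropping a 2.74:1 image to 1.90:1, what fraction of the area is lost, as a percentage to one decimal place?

30.7%

Going from 2.74:1 to 1.90:1 means cutting width while keeping height.
Fraction kept = (1.900)/(2.740) ≈ 69.34%, so 30.66% is lost.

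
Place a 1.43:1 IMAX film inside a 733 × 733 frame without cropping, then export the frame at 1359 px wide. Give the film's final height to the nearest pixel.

950 px

In the 733×733 frame the film fills the width: height = 733 / 1.430 ≈ 512.59 px.
Scaling 733 → 1359 is ×1.8540, so the height becomes 512.59 × 1.8540 ≈ 950.35 px.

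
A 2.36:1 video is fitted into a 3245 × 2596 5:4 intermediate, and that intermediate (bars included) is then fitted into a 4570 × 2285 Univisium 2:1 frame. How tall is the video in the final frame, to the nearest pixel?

Inside the 3245×2596 canvas the video is width-limited at 3245.00 × 1375.00.
Second fit — the 5:4 canvas into 4570×2285 spans the height: 2856.25 × 2285.00 (×0.8802 from 3245×2596).
Applying the same ×0.8802: 1375.00 → 1210.28.

1210 px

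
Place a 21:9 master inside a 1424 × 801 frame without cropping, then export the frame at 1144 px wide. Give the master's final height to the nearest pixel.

Fitted into 1424×801, the master spans the width; its height is 1424 × 9/21 ≈ 610.29 px.
Scaling 1424 → 1144 is ×0.8034, so the height becomes 610.29 × 0.8034 ≈ 490.29 px.

490 px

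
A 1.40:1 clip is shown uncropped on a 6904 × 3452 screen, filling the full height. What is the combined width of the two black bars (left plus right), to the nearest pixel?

Content width = 3452 × 1.400 ≈ 4832.80 px.
Leftover width: 6904 − 4832.80 = 2071.20 px.

2071 px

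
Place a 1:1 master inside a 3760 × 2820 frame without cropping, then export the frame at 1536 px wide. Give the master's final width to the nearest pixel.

1152 px

In the 3760×2820 frame the master fills the height: width = 2820 × 1/1 ≈ 2820.00 px.
The frame scales by 1536/3760 = 0.4085; 2820.00 × 0.4085 ≈ 1152.00 px.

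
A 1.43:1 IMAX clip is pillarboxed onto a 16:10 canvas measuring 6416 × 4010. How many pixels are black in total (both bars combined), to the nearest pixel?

1.43:1 IMAX (1.430) < 16:10 (1.600), so the clip fills the height.
The clip is 4010 × 1.430 ≈ 5734.3000 px wide.
Leftover width: 6416 − 5734.3000 = 681.7000 px.
That's 681.7000 × 4010 ≈ 2733617 black pixels.

2733617 pixels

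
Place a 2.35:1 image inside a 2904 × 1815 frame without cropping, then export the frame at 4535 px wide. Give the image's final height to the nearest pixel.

1930 px

Fitted into 2904×1815, the image spans the width; its height is 2904 / 2.350 ≈ 1235.74 px.
The frame scales by 4535/2904 = 1.5616; 1235.74 × 1.5616 ≈ 1929.79 px.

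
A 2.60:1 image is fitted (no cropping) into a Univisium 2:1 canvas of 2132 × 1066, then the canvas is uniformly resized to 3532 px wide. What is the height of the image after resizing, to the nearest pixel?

1358 px

In the 2132×1066 frame the image fills the width: height = 2132 / 2.600 ≈ 820.00 px.
Resizing to 3532 px wide multiplies everything by 1.6567: 820.00 → 1358.46 px.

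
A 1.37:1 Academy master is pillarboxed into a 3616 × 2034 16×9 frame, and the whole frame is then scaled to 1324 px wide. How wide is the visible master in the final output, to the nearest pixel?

At 3616×2034 the master is height-limited, so width = 2034 × 1.370 ≈ 2786.58 px.
The frame scales by 1324/3616 = 0.3662; 2786.58 × 0.3662 ≈ 1020.31 px.

1020 px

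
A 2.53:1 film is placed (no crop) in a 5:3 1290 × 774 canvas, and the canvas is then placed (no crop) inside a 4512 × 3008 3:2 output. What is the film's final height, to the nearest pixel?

1783 px

2.53:1 in 1290×774: fills the width, so the film is 1290.00 × 509.88.
5:3 in 4512×3008: fills the width, so the intermediate becomes 4512.00 × 2707.20 — a scale of ×3.4977.
Applying the same ×3.4977: 509.88 → 1783.40.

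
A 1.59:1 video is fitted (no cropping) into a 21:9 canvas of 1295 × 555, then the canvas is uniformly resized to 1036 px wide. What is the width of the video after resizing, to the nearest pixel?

706 px

In the 1295×555 frame the video fills the height: width = 555 × 1.590 ≈ 882.45 px.
Scaling 1295 → 1036 is ×0.8000, so the width becomes 882.45 × 0.8000 ≈ 705.96 px.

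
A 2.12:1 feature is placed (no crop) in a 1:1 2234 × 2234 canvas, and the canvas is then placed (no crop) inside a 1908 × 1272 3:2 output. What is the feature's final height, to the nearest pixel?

First fit — 2.12:1 into 2234×2234 spans the width: 2234.00 × 1053.77.
Second fit — the 1:1 canvas into 1908×1272 spans the height: 1272.00 × 1272.00 (×0.5694 from 2234×2234).
The feature scales with it: height 1053.77 × 0.5694 ≈ 600.00.

600 px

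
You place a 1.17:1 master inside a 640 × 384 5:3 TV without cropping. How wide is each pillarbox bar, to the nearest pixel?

Since 1.170 < 1.667, the master is height-limited.
The master is 384 × 1.170 ≈ 449.28 px wide.
Black = 640 − 449.28 = 190.72 px, or 95.36 per bar.

95 px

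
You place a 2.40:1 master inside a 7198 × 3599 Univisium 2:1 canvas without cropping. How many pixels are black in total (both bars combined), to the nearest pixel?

2.40:1 is wider than Univisium 2:1, so it spans the full width.
That makes the image 2999.1667 px tall (7198 / 2.400).
Leftover height: 3599 − 2999.1667 = 599.8333 px.
That's 599.8333 × 7198 ≈ 4317600 black pixels.

4317600 pixels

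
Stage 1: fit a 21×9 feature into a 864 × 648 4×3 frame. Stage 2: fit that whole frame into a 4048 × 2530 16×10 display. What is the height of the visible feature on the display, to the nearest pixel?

1446 px

Inside the 864×648 canvas the feature is width-limited at 864.00 × 370.29.
Second fit — the 4×3 canvas into 4048×2530 spans the height: 3373.33 × 2530.00 (×3.9043 from 864×648).
Applying the same ×3.9043: 370.29 → 1445.71.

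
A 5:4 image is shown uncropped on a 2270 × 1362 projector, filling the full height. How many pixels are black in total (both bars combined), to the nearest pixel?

772935 pixels

Content width = 1362 × 5/4 ≈ 1702.5000 px.
2270 − 1702.5000 = 567.5000 px of bars.
That's 567.5000 × 1362 ≈ 772935 black pixels.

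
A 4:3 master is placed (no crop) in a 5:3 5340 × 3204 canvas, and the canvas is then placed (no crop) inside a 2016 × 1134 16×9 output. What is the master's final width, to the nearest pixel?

1512 px

Inside the 5340×3204 canvas the master is height-limited at 4272.00 × 3204.00.
5:3 in 2016×1134: fills the height, so the intermediate becomes 1890.00 × 1134.00 — a scale of ×0.3539.
Applying the same ×0.3539: 4272.00 → 1512.00.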